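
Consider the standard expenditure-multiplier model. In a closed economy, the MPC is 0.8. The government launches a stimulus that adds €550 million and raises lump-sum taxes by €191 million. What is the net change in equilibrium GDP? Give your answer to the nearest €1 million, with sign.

Expenditure multiplier = 1/(1 − MPC) = 1/(1 − 0.8) = 1/0.2 = 5.
ΔG contributes k·ΔG = (+€550 million) / 0.2 = +€2,750 million.
ΔT of +€191 million changes first-round spending by −c·ΔT = −€152.8 million, contributing k·(−c·ΔT) = (−€152.8 million) / 0.2 = −€764 million.
Net ΔY = k(ΔG − c·ΔT) = (+€397.2 million) / 0.2 = +€1,986 million.

+€1,986 million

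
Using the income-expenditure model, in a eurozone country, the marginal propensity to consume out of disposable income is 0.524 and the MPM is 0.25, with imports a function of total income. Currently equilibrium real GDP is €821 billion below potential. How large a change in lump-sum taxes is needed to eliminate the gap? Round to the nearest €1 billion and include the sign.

−€1,137 billion

Spending multiplier = 1/(1 − c + m) = 1/(1 − 0.524 + 0.25) = 1/0.726 ≈ 1.377.
Tax multiplier = −c·k = −0.524/0.726 ≈ −0.722. Need ΔY = +€821 billion, so ΔT = ΔY/(−c·k) = −(+€821 billion) × 0.726 / 0.524 ≈ −€1,137 billion.
The government should cut lump-sum taxes by €1,137 billion.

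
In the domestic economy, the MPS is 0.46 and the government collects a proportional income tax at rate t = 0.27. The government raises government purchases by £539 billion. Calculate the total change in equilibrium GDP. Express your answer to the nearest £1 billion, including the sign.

MPC = 1 − MPS = 1 − 0.46 = 0.54.
Government-spending multiplier = 1/(1 − c(1−t)) = 1/(1 − 0.54×0.73) = 1/0.6058 ≈ 1.651.
ΔY = k × ΔG = (+£539 billion) / 0.6058 ≈ +£890 billion.

+£890 billion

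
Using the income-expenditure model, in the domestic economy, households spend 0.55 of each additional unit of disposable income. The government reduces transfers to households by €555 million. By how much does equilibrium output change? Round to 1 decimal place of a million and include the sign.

−€678.3 million

The transfer change shifts disposable income by −€555 million, so first-round consumption changes by c·ΔTR = 0.55 × (−€555 million) = −€305.25 million.
Expenditure multiplier = 1/(1 − MPC) = 1/(1 − 0.55) = 1/0.45 ≈ 2.222.
The transfer multiplier is c × k ≈ 1.222, so ΔY = k × (c·ΔTR) = (−€305.25 million) / 0.45 ≈ −€678.3 million.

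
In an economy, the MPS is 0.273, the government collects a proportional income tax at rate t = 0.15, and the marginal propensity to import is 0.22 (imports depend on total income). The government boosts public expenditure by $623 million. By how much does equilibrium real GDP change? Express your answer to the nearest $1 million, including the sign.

MPC = 1 − MPS = 1 − 0.273 = 0.727.
Spending multiplier = 1/(1 − c(1−t) + m) = 1/(1 − 0.727×0.85 + 0.22) = 1/0.60205 ≈ 1.661.
ΔY = k × ΔG = (+$623 million) / 0.60205 ≈ +$1,035 million.

+$1,035 million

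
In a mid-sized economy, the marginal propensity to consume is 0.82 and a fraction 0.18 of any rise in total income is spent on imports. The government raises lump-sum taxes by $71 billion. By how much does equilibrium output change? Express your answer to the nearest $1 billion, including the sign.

A lump-sum tax change of +$71 billion shifts disposable income by −$71 billion; first-round consumption changes by −c × ΔT = −0.82 × (+$71 billion) = −$58.22 billion.
Expenditure multiplier = 1/(1 − c + m) = 1/(1 − 0.82 + 0.18) = 1/0.36 ≈ 2.778.
The tax multiplier is −c × k ≈ −2.278, so ΔY = k × (−c·ΔT) = (−$58.22 billion) / 0.36 ≈ −$162 billion.

−$162 billion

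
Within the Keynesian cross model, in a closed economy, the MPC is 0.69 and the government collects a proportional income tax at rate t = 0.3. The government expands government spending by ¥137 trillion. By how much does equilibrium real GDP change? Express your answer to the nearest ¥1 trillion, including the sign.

+¥265 trillion

Spending multiplier = 1/(1 − c(1−t)) = 1/(1 − 0.69×0.7) = 1/0.517 ≈ 1.934.
ΔY = k × ΔG = (+¥137 trillion) / 0.517 ≈ +¥265 trillion.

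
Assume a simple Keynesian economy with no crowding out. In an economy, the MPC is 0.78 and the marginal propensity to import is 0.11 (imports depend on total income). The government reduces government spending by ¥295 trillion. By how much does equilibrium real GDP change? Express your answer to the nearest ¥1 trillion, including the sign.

−¥894 trillion

Expenditure multiplier = 1/(1 − c + m) = 1/(1 − 0.78 + 0.11) = 1/0.33 ≈ 3.03.
ΔY = k × ΔG = (−¥295 trillion) / 0.33 ≈ −¥894 trillion.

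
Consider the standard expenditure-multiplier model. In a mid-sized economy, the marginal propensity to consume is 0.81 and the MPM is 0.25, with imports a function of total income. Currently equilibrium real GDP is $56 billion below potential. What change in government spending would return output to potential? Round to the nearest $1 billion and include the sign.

Spending multiplier = 1/(1 − c + m) = 1/(1 − 0.81 + 0.25) = 1/0.44 ≈ 2.273.
Need ΔY = +$56 billion, so ΔG = ΔY/k = (+$56 billion) × 0.44 ≈ +$25 billion.
The government should increase government spending by $25 billion.

+$25 billion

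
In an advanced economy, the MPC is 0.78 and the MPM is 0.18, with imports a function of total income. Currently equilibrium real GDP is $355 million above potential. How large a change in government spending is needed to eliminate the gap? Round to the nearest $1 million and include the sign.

Spending multiplier = 1/(1 − c + m) = 1/(1 − 0.78 + 0.18) = 1/0.4 = 2.5.
Need ΔY = −$355 million, so ΔG = ΔY/k = (−$355 million) × 0.4 = −$142 million.
The government should cut government spending by $142 million.

−$142 million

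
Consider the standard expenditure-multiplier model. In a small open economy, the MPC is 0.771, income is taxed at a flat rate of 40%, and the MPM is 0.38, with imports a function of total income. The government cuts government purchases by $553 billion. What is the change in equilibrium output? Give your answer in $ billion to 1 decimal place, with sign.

Spending multiplier = 1/(1 − c(1−t) + m) = 1/(1 − 0.771×0.6 + 0.38) = 1/0.9174 ≈ 1.09.
ΔY = k × ΔG = (−$553 billion) / 0.9174 ≈ −$602.8 billion.

−$602.8 billion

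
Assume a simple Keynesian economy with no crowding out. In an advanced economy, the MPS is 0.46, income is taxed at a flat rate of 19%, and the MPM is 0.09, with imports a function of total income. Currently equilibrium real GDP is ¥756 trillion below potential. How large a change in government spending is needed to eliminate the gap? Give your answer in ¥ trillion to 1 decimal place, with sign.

+¥493.4 trillion

MPC = 1 − MPS = 1 − 0.46 = 0.54.
Spending multiplier = 1/(1 − c(1−t) + m) = 1/(1 − 0.54×0.81 + 0.09) = 1/0.6526 ≈ 1.532.
Need ΔY = +¥756 trillion, so ΔG = ΔY/k = (+¥756 trillion) × 0.6526 ≈ +¥493.4 trillion.
The government should increase government spending by ¥493.4 trillion.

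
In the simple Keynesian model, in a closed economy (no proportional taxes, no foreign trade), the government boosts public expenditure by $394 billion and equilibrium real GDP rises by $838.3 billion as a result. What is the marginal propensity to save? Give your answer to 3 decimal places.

0.470

Implied spending multiplier k = ΔY/ΔG = 838.3/394 ≈ 2.1277.
Since k = 1/(1 − MPC), MPC = 1 − 1/k = 1 − ΔG/ΔY = 1 − 394/838.3 ≈ 0.530.
MPS = 1 − MPC = 0.470.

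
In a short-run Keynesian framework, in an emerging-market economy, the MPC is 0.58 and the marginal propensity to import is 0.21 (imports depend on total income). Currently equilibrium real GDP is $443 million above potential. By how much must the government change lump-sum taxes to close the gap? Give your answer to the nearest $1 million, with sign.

Spending multiplier = 1/(1 − c + m) = 1/(1 − 0.58 + 0.21) = 1/0.63 ≈ 1.587.
Tax multiplier = −c·k = −0.58/0.63 ≈ −0.921. Need ΔY = −$443 million, so ΔT = ΔY/(−c·k) = −(−$443 million) × 0.63 / 0.58 ≈ +$481 million.
The government should raise lump-sum taxes by $481 million.

+$481 million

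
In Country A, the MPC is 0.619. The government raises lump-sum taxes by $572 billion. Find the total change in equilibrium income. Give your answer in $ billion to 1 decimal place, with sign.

−$929.3 billion

A lump-sum tax change of +$572 billion shifts disposable income by −$572 billion; first-round consumption changes by −c × ΔT = −0.619 × (+$572 billion) = −$354.068 billion.
Expenditure multiplier = 1/(1 − MPC) = 1/(1 − 0.619) = 1/0.381 ≈ 2.625.
The tax multiplier is −c × k ≈ −1.625, so ΔY = k × (−c·ΔT) = (−$354.068 billion) / 0.381 ≈ −$929.3 billion.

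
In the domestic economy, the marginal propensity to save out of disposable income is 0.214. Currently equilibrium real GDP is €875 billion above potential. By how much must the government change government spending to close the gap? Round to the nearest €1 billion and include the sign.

MPC = 1 − MPS = 1 − 0.214 = 0.786.
Spending multiplier = 1/(1 − MPC) = 1/(1 − 0.786) = 1/0.214 ≈ 4.673.
Need ΔY = −€875 billion, so ΔG = ΔY/k = (−€875 billion) × 0.214 ≈ −€187 billion.
The government should cut government spending by €187 billion.

−€187 billion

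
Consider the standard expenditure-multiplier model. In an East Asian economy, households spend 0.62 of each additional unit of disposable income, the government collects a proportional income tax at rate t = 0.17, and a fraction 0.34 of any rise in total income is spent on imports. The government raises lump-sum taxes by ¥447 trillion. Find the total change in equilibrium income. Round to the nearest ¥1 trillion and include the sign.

A lump-sum tax change of +¥447 trillion shifts disposable income by −¥447 trillion; first-round consumption changes by −c × ΔT = −0.62 × (+¥447 trillion) = −¥277.14 trillion.
Expenditure multiplier = 1/(1 − c(1−t) + m) = 1/(1 − 0.62×0.83 + 0.34) = 1/0.8254 ≈ 1.212.
The tax multiplier is −c × k ≈ −0.751, so ΔY = k × (−c·ΔT) = (−¥277.14 trillion) / 0.8254 ≈ −¥336 trillion.

−¥336 trillion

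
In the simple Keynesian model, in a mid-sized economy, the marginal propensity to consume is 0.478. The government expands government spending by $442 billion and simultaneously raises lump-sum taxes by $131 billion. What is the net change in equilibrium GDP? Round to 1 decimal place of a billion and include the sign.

Expenditure multiplier = 1/(1 − MPC) = 1/(1 − 0.478) = 1/0.522 ≈ 1.916.
ΔG contributes k·ΔG = (+$442 billion) / 0.522 ≈ +$846.7 billion.
ΔT of +$131 billion changes first-round spending by −c·ΔT = −$62.618 billion, contributing k·(−c·ΔT) = (−$62.618 billion) / 0.522 ≈ −$120 billion.
Net ΔY = k(ΔG − c·ΔT) = (+$379.382 billion) / 0.522 ≈ +$726.8 billion.

+$726.8 billion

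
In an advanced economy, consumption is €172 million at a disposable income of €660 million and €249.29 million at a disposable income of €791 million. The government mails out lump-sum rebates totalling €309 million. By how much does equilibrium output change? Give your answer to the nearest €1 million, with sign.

+€445 million

MPC = ΔC/ΔYd = (249.29 − 172)/(791 − 660) = 77.29/131 = 0.59.
A lump-sum tax change of −€309 million shifts disposable income by +€309 million; first-round consumption changes by −c × ΔT = −0.59 × (−€309 million) = +€182.31 million.
Expenditure multiplier = 1/(1 − MPC) = 1/(1 − 0.59) = 1/0.41 ≈ 2.439.
The tax multiplier is −c × k ≈ −1.439, so ΔY = k × (−c·ΔT) = (+€182.31 million) / 0.41 ≈ +€445 million.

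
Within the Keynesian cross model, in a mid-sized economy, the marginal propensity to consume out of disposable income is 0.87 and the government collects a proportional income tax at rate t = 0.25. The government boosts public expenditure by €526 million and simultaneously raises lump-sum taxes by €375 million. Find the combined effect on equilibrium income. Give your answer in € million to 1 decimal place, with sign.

Expenditure multiplier = 1/(1 − c(1−t)) = 1/(1 − 0.87×0.75) = 1/0.3475 ≈ 2.878.
ΔG contributes k·ΔG = (+€526 million) / 0.3475 ≈ +€1,513.7 million.
ΔT of +€375 million changes first-round spending by −c·ΔT = −€326.25 million, contributing k·(−c·ΔT) = (−€326.25 million) / 0.3475 ≈ −€938.8 million.
Net ΔY = k(ΔG − c·ΔT) = (+€199.75 million) / 0.3475 ≈ +€574.8 million.

+€574.8 million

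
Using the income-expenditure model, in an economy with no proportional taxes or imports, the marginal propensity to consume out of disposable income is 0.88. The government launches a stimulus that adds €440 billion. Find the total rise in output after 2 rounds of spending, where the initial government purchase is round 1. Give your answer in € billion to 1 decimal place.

Round 1 adds ΔG = €440 billion; each later round is MPC = 0.88 times the previous.
After 2 rounds: 440 + 387.2 = ΔG·(1 − c^2)/(1 − c) = 440 × (1 − 0.7744)/0.12 = €827.2 billion.

€827.2 billion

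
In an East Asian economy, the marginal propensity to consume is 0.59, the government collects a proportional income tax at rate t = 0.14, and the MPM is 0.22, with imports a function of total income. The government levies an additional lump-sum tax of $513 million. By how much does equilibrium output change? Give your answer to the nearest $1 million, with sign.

A lump-sum tax change of +$513 million shifts disposable income by −$513 million; first-round consumption changes by −c × ΔT = −0.59 × (+$513 million) = −$302.67 million.
Expenditure multiplier = 1/(1 − c(1−t) + m) = 1/(1 − 0.59×0.86 + 0.22) = 1/0.7126 ≈ 1.403.
The tax multiplier is −c × k ≈ −0.828, so ΔY = k × (−c·ΔT) = (−$302.67 million) / 0.7126 ≈ −$425 million.

−$425 million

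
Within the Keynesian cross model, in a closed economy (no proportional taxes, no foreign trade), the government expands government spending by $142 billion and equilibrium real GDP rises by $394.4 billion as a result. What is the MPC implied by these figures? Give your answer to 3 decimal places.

Implied spending multiplier k = ΔY/ΔG = 394.4/142 ≈ 2.7775.
Since k = 1/(1 − MPC), MPC = 1 − 1/k = 1 − ΔG/ΔY = 1 − 142/394.4 ≈ 0.640.

0.640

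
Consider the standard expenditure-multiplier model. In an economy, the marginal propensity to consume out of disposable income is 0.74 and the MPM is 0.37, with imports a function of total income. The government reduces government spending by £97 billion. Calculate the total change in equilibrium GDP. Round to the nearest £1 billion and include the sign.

−£154 billion

Government-spending multiplier = 1/(1 − c + m) = 1/(1 − 0.74 + 0.37) = 1/0.63 ≈ 1.587.
ΔY = k × ΔG = (−£97 billion) / 0.63 ≈ −£154 billion.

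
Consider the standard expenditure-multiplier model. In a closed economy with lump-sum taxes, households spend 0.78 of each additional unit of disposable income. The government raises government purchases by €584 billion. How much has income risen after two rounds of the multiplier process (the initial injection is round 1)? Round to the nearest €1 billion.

€1,040 billion

Round 1 adds ΔG = €584 billion; each later round is MPC = 0.78 times the previous.
After 2 rounds: 584 + 455.52 = ΔG·(1 − c^2)/(1 − c) = 584 × (1 − 0.6084)/0.22 ≈ €1,040 billion.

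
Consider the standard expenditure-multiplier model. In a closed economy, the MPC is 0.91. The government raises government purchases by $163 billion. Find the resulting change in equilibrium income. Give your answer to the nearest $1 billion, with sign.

Government-spending multiplier = 1/(1 − MPC) = 1/(1 − 0.91) = 1/0.09 ≈ 11.111.
ΔY = k × ΔG = (+$163 billion) / 0.09 ≈ +$1,811 billion.

+$1,811 billion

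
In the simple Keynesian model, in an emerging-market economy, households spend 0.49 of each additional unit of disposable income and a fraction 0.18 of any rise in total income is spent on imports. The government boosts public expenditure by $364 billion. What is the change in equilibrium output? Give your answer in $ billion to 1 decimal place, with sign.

Spending multiplier = 1/(1 − c + m) = 1/(1 − 0.49 + 0.18) = 1/0.69 ≈ 1.449.
ΔY = k × ΔG = (+$364 billion) / 0.69 ≈ +$527.5 billion.

+$527.5 billion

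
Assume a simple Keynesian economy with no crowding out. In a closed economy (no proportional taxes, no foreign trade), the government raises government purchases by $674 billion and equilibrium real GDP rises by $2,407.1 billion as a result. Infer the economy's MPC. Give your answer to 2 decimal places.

0.72

Implied spending multiplier k = ΔY/ΔG = 2,407.1/674 ≈ 3.5714.
Since k = 1/(1 − MPC), MPC = 1 − 1/k = 1 − ΔG/ΔY = 1 − 674/2,407.1 ≈ 0.72.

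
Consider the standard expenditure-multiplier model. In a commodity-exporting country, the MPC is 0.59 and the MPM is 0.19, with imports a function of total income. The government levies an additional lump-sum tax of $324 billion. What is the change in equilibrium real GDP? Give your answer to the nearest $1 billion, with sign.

−$319 billion

A lump-sum tax change of +$324 billion shifts disposable income by −$324 billion; first-round consumption changes by −c × ΔT = −0.59 × (+$324 billion) = −$191.16 billion.
Expenditure multiplier = 1/(1 − c + m) = 1/(1 − 0.59 + 0.19) = 1/0.6 ≈ 1.667.
The tax multiplier is −c × k ≈ −0.983, so ΔY = k × (−c·ΔT) = (−$191.16 billion) / 0.6 ≈ −$319 billion.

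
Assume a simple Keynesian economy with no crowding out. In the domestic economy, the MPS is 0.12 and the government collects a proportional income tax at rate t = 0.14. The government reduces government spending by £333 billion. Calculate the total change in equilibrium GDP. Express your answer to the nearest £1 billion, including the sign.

MPC = 1 − MPS = 1 − 0.12 = 0.88.
Spending multiplier = 1/(1 − c(1−t)) = 1/(1 − 0.88×0.86) = 1/0.2432 ≈ 4.112.
ΔY = k × ΔG = (−£333 billion) / 0.2432 ≈ −£1,369 billion.

−£1,369 billion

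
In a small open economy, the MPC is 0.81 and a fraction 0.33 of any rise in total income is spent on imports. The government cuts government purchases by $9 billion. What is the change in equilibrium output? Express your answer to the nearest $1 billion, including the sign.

−$17 billion

Expenditure multiplier = 1/(1 − c + m) = 1/(1 − 0.81 + 0.33) = 1/0.52 ≈ 1.923.
ΔY = k × ΔG = (−$9 billion) / 0.52 ≈ −$17 billion.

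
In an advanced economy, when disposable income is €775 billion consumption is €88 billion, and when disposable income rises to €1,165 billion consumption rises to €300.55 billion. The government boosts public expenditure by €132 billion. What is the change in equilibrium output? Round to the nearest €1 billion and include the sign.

MPC = ΔC/ΔYd = (300.55 − 88)/(1,165 − 775) = 212.55/390 = 0.545.
Government-spending multiplier = 1/(1 − MPC) = 1/(1 − 0.545) = 1/0.455 ≈ 2.198.
ΔY = k × ΔG = (+€132 billion) / 0.455 ≈ +€290 billion.

+€290 billion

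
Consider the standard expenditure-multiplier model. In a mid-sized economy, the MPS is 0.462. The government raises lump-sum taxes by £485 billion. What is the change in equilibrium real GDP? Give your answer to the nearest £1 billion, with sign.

−£565 billion

MPC = 1 − MPS = 1 − 0.462 = 0.538.
A lump-sum tax change of +£485 billion shifts disposable income by −£485 billion; first-round consumption changes by −c × ΔT = −0.538 × (+£485 billion) = −£260.93 billion.
Expenditure multiplier = 1/(1 − MPC) = 1/(1 − 0.538) = 1/0.462 ≈ 2.165.
The tax multiplier is −c × k ≈ −1.165, so ΔY = k × (−c·ΔT) = (−£260.93 billion) / 0.462 ≈ −£565 billion.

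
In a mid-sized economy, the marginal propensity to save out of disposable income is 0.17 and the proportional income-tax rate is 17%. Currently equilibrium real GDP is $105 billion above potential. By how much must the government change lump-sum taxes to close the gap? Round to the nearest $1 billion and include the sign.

+$39 billion

MPC = 1 − MPS = 1 − 0.17 = 0.83.
Spending multiplier = 1/(1 − c(1−t)) = 1/(1 − 0.83×0.83) = 1/0.3111 ≈ 3.214.
Tax multiplier = −c·k = −0.83/0.3111 ≈ −2.668. Need ΔY = −$105 billion, so ΔT = ΔY/(−c·k) = −(−$105 billion) × 0.3111 / 0.83 ≈ +$39 billion.
The government should raise lump-sum taxes by $39 billion.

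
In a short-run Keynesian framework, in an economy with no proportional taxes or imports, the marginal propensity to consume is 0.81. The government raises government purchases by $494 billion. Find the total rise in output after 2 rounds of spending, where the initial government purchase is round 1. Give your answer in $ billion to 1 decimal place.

$894.1 billion

Round 1 adds ΔG = $494 billion; each later round is MPC = 0.81 times the previous.
After 2 rounds: 494 + 400.14 = ΔG·(1 − c^2)/(1 − c) = 494 × (1 − 0.6561)/0.19 ≈ $894.1 billion.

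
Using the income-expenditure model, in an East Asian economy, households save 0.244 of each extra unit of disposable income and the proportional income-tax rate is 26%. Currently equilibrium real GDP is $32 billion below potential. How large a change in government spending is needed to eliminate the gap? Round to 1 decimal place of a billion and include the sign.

+$14.1 billion

MPC = 1 − MPS = 1 − 0.244 = 0.756.
Spending multiplier = 1/(1 − c(1−t)) = 1/(1 − 0.756×0.74) = 1/0.44056 ≈ 2.27.
Need ΔY = +$32 billion, so ΔG = ΔY/k = (+$32 billion) × 0.44056 ≈ +$14.1 billion.
The government should increase government spending by $14.1 billion.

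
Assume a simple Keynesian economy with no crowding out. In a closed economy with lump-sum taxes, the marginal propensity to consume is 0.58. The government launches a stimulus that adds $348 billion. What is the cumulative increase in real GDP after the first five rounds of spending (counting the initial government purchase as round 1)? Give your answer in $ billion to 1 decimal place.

Round 1 adds ΔG = $348 billion; each later round is MPC = 0.58 times the previous.
After 5 rounds: 348 + 201.84 + 117.0672 + 67.898976 + 39.38140608 = ΔG·(1 − c^5)/(1 − c) = 348 × (1 − 0.0656356768)/0.42 ≈ $774.2 billion.

$774.2 billion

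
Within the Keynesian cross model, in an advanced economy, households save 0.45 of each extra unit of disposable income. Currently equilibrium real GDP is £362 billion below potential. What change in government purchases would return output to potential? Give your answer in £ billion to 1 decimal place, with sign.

+£162.9 billion

MPC = 1 − MPS = 1 − 0.45 = 0.55.
Spending multiplier = 1/(1 − MPC) = 1/(1 − 0.55) = 1/0.45 ≈ 2.222.
Need ΔY = +£362 billion, so ΔG = ΔY/k = (+£362 billion) × 0.45 = +£162.9 billion.
The government should increase government purchases by £162.9 billion.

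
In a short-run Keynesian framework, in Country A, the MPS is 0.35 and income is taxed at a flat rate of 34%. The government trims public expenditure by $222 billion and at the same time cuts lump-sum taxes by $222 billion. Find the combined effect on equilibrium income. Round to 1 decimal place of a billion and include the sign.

MPC = 1 − MPS = 1 − 0.35 = 0.65.
Expenditure multiplier = 1/(1 − c(1−t)) = 1/(1 − 0.65×0.66) = 1/0.571 ≈ 1.751.
ΔG contributes k·ΔG = (−$222 billion) / 0.571 ≈ −$388.8 billion.
ΔT of −$222 billion changes first-round spending by −c·ΔT = +$144.3 billion, contributing k·(−c·ΔT) = (+$144.3 billion) / 0.571 ≈ +$252.7 billion.
Net ΔY = k(ΔG − c·ΔT) = (−$77.7 billion) / 0.571 ≈ −$136.1 billion.

−$136.1 billion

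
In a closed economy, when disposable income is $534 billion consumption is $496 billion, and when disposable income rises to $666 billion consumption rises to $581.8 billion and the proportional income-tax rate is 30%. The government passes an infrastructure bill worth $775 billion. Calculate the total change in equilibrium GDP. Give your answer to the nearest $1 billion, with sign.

+$1,422 billion

MPC = ΔC/ΔYd = (581.8 − 496)/(666 − 534) = 85.8/132 = 0.65.
Spending multiplier = 1/(1 − c(1−t)) = 1/(1 − 0.65×0.7) = 1/0.545 ≈ 1.835.
ΔY = k × ΔG = (+$775 billion) / 0.545 ≈ +$1,422 billion.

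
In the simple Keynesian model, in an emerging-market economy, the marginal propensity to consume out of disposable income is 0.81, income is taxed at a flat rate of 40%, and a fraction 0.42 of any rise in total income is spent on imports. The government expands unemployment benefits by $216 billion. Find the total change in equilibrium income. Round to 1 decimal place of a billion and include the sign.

+$187.3 billion

The transfer change shifts disposable income by +$216 billion, so first-round consumption changes by c·ΔTR = 0.81 × (+$216 billion) = +$174.96 billion.
Expenditure multiplier = 1/(1 − c(1−t) + m) = 1/(1 − 0.81×0.6 + 0.42) = 1/0.934 ≈ 1.071.
The transfer multiplier is c × k ≈ 0.867, so ΔY = k × (c·ΔTR) = (+$174.96 billion) / 0.934 ≈ +$187.3 billion.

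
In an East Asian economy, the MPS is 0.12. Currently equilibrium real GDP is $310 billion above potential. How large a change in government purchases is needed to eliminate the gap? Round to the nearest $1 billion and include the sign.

−$37 billion

MPC = 1 − MPS = 1 − 0.12 = 0.88.
Spending multiplier = 1/(1 − MPC) = 1/(1 − 0.88) = 1/0.12 ≈ 8.333.
Need ΔY = −$310 billion, so ΔG = ΔY/k = (−$310 billion) × 0.12 ≈ −$37 billion.
The government should cut government purchases by $37 billion.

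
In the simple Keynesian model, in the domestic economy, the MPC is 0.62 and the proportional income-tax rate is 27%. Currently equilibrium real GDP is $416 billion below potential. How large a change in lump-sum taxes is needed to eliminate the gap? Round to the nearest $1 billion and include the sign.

Spending multiplier = 1/(1 − c(1−t)) = 1/(1 − 0.62×0.73) = 1/0.5474 ≈ 1.827.
Tax multiplier = −c·k = −0.62/0.5474 ≈ −1.133. Need ΔY = +$416 billion, so ΔT = ΔY/(−c·k) = −(+$416 billion) × 0.5474 / 0.62 ≈ −$367 billion.
The government should cut lump-sum taxes by $367 billion.

−$367 billion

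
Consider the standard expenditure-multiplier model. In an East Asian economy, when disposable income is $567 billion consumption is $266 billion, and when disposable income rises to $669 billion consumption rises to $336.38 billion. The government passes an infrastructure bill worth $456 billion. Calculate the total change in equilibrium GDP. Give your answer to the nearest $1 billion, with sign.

MPC = ΔC/ΔYd = (336.38 − 266)/(669 − 567) = 70.38/102 = 0.69.
Expenditure multiplier = 1/(1 − MPC) = 1/(1 − 0.69) = 1/0.31 ≈ 3.226.
ΔY = k × ΔG = (+$456 billion) / 0.31 ≈ +$1,471 billion.

+$1,471 billion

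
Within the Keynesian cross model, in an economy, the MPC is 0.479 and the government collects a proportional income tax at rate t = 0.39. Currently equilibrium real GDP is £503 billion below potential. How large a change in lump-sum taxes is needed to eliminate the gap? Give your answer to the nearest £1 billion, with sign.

−£743 billion

Spending multiplier = 1/(1 − c(1−t)) = 1/(1 − 0.479×0.61) = 1/0.70781 ≈ 1.413.
Tax multiplier = −c·k = −0.479/0.70781 ≈ −0.677. Need ΔY = +£503 billion, so ΔT = ΔY/(−c·k) = −(+£503 billion) × 0.70781 / 0.479 ≈ −£743 billion.
The government should cut lump-sum taxes by £743 billion.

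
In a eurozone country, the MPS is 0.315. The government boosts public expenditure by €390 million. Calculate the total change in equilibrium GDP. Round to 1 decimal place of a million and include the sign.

+€1,238.1 million

MPC = 1 − MPS = 1 − 0.315 = 0.685.
Government-spending multiplier = 1/(1 − MPC) = 1/(1 − 0.685) = 1/0.315 ≈ 3.175.
ΔY = k × ΔG = (+€390 million) / 0.315 ≈ +€1,238.1 million.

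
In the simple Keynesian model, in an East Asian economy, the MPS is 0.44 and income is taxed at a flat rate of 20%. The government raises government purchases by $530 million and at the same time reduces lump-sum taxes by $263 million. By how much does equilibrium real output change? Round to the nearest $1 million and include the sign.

+$1,227 million

MPC = 1 − MPS = 1 − 0.44 = 0.56.
Expenditure multiplier = 1/(1 − c(1−t)) = 1/(1 − 0.56×0.8) = 1/0.552 ≈ 1.812.
ΔG contributes k·ΔG = (+$530 million) / 0.552 ≈ +$960.1 million.
ΔT of −$263 million changes first-round spending by −c·ΔT = +$147.28 million, contributing k·(−c·ΔT) = (+$147.28 million) / 0.552 ≈ +$266.8 million.
Net ΔY = k(ΔG − c·ΔT) = (+$677.28 million) / 0.552 ≈ +$1,227 million.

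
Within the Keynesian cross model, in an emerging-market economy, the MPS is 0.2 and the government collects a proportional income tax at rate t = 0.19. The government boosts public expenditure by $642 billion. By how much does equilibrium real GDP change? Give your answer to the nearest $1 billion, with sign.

+$1,824 billion

MPC = 1 − MPS = 1 − 0.2 = 0.8.
Spending multiplier = 1/(1 − c(1−t)) = 1/(1 − 0.8×0.81) = 1/0.352 ≈ 2.841.
ΔY = k × ΔG = (+$642 billion) / 0.352 ≈ +$1,824 billion.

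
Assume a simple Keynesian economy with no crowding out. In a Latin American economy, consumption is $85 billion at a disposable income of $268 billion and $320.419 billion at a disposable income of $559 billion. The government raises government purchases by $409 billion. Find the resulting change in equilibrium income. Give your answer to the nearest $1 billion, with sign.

MPC = ΔC/ΔYd = (320.419 − 85)/(559 − 268) = 235.419/291 = 0.809.
Expenditure multiplier = 1/(1 − MPC) = 1/(1 − 0.809) = 1/0.191 ≈ 5.236.
ΔY = k × ΔG = (+$409 billion) / 0.191 ≈ +$2,141 billion.

+$2,141 billion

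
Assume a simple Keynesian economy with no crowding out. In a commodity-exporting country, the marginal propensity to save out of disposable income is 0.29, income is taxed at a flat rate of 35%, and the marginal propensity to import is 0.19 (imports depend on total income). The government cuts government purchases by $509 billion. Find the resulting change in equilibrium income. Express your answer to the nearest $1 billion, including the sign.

−$699 billion

MPC = 1 − MPS = 1 − 0.29 = 0.71.
Spending multiplier = 1/(1 − c(1−t) + m) = 1/(1 − 0.71×0.65 + 0.19) = 1/0.7285 ≈ 1.373.
ΔY = k × ΔG = (−$509 billion) / 0.7285 ≈ −$699 billion.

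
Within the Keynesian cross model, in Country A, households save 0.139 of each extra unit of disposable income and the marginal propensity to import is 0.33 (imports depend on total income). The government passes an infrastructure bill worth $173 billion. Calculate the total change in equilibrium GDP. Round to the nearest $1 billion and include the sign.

+$369 billion

MPC = 1 − MPS = 1 − 0.139 = 0.861.
Spending multiplier = 1/(1 − c + m) = 1/(1 − 0.861 + 0.33) = 1/0.469 ≈ 2.132.
ΔY = k × ΔG = (+$173 billion) / 0.469 ≈ +$369 billion.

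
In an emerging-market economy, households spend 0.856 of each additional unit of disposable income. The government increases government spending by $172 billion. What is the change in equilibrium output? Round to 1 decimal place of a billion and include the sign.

Spending multiplier = 1/(1 − MPC) = 1/(1 − 0.856) = 1/0.144 ≈ 6.944.
ΔY = k × ΔG = (+$172 billion) / 0.144 ≈ +$1,194.4 billion.

+$1,194.4 billion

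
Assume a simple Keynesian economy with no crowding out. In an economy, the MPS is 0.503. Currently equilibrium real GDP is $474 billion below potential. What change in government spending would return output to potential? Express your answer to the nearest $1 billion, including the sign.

+$238 billion

MPC = 1 − MPS = 1 − 0.503 = 0.497.
Spending multiplier = 1/(1 − MPC) = 1/(1 − 0.497) = 1/0.503 ≈ 1.988.
Need ΔY = +$474 billion, so ΔG = ΔY/k = (+$474 billion) × 0.503 ≈ +$238 billion.
The government should increase government spending by $238 billion.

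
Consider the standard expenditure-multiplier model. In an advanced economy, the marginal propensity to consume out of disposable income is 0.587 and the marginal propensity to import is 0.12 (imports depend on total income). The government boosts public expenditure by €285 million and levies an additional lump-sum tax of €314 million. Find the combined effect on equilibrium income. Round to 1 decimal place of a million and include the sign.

+€188.9 million

Expenditure multiplier = 1/(1 − c + m) = 1/(1 − 0.587 + 0.12) = 1/0.533 ≈ 1.876.
ΔG contributes k·ΔG = (+€285 million) / 0.533 ≈ +€534.7 million.
ΔT of +€314 million changes first-round spending by −c·ΔT = −€184.318 million, contributing k·(−c·ΔT) = (−€184.318 million) / 0.533 ≈ −€345.8 million.
Net ΔY = k(ΔG − c·ΔT) = (+€100.682 million) / 0.533 ≈ +€188.9 million.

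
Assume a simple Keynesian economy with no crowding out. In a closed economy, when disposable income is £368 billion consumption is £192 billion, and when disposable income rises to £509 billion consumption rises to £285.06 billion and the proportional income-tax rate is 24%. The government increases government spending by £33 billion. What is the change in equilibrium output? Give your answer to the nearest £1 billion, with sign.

+£66 billion

MPC = ΔC/ΔYd = (285.06 − 192)/(509 − 368) = 93.06/141 = 0.66.
Spending multiplier = 1/(1 − c(1−t)) = 1/(1 − 0.66×0.76) = 1/0.4984 ≈ 2.006.
ΔY = k × ΔG = (+£33 billion) / 0.4984 ≈ +£66 billion.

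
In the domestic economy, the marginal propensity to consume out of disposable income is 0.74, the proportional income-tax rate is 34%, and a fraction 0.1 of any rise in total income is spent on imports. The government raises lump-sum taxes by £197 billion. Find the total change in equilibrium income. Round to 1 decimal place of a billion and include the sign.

A lump-sum tax change of +£197 billion shifts disposable income by −£197 billion; first-round consumption changes by −c × ΔT = −0.74 × (+£197 billion) = −£145.78 billion.
Expenditure multiplier = 1/(1 − c(1−t) + m) = 1/(1 − 0.74×0.66 + 0.1) = 1/0.6116 ≈ 1.635.
The tax multiplier is −c × k ≈ −1.21, so ΔY = k × (−c·ΔT) = (−£145.78 billion) / 0.6116 ≈ −£238.4 billion.

−£238.4 billion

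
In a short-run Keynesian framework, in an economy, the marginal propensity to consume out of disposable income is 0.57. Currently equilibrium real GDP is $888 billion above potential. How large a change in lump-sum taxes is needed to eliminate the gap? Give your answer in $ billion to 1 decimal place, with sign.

Spending multiplier = 1/(1 − MPC) = 1/(1 − 0.57) = 1/0.43 ≈ 2.326.
Tax multiplier = −c·k = −0.57/0.43 ≈ −1.326. Need ΔY = −$888 billion, so ΔT = ΔY/(−c·k) = −(−$888 billion) × 0.43 / 0.57 ≈ +$669.9 billion.
The government should raise lump-sum taxes by $669.9 billion.

+$669.9 billion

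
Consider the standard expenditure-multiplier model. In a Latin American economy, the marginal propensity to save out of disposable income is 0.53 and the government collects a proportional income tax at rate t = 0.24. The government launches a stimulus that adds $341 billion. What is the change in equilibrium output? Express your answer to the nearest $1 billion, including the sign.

+$530 billion

MPC = 1 − MPS = 1 − 0.53 = 0.47.
Government-spending multiplier = 1/(1 − c(1−t)) = 1/(1 − 0.47×0.76) = 1/0.6428 ≈ 1.556.
ΔY = k × ΔG = (+$341 billion) / 0.6428 ≈ +$530 billion.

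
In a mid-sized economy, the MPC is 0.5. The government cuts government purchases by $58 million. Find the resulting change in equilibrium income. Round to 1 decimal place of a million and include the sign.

Expenditure multiplier = 1/(1 − MPC) = 1/(1 − 0.5) = 1/0.5 = 2.
ΔY = k × ΔG = (−$58 million) / 0.5 = −$116 million.

−$116.0 million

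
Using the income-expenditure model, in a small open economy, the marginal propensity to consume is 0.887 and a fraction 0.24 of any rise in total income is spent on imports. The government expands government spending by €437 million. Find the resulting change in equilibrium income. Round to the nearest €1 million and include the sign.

+€1,238 million

Government-spending multiplier = 1/(1 − c + m) = 1/(1 − 0.887 + 0.24) = 1/0.353 ≈ 2.833.
ΔY = k × ΔG = (+€437 million) / 0.353 ≈ +€1,238 million.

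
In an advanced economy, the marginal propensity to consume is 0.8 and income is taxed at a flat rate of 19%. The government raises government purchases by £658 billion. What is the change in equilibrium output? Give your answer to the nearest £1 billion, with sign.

+£1,869 billion

Spending multiplier = 1/(1 − c(1−t)) = 1/(1 − 0.8×0.81) = 1/0.352 ≈ 2.841.
ΔY = k × ΔG = (+£658 billion) / 0.352 ≈ +£1,869 billion.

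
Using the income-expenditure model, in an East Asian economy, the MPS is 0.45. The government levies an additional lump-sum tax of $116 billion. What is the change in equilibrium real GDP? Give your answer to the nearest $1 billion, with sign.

−$142 billion

MPC = 1 − MPS = 1 − 0.45 = 0.55.
A lump-sum tax change of +$116 billion shifts disposable income by −$116 billion; first-round consumption changes by −c × ΔT = −0.55 × (+$116 billion) = −$63.8 billion.
Expenditure multiplier = 1/(1 − MPC) = 1/(1 − 0.55) = 1/0.45 ≈ 2.222.
The tax multiplier is −c × k ≈ −1.222, so ΔY = k × (−c·ΔT) = (−$63.8 billion) / 0.45 ≈ −$142 billion.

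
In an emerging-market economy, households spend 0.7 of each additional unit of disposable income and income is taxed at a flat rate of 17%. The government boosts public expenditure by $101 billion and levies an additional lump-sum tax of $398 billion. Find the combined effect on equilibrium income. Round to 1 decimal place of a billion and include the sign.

Expenditure multiplier = 1/(1 − c(1−t)) = 1/(1 − 0.7×0.83) = 1/0.419 ≈ 2.387.
ΔG contributes k·ΔG = (+$101 billion) / 0.419 ≈ +$241.1 billion.
ΔT of +$398 billion changes first-round spending by −c·ΔT = −$278.6 billion, contributing k·(−c·ΔT) = (−$278.6 billion) / 0.419 ≈ −$664.9 billion.
Net ΔY = k(ΔG − c·ΔT) = (−$177.6 billion) / 0.419 ≈ −$423.9 billion.

−$423.9 billion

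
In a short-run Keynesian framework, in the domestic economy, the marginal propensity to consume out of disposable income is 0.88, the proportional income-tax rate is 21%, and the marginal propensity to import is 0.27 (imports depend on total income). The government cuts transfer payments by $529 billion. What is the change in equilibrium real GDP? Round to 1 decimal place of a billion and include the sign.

−$809.9 billion

The transfer change shifts disposable income by −$529 billion, so first-round consumption changes by c·ΔTR = 0.88 × (−$529 billion) = −$465.52 billion.
Expenditure multiplier = 1/(1 − c(1−t) + m) = 1/(1 − 0.88×0.79 + 0.27) = 1/0.5748 ≈ 1.74.
The transfer multiplier is c × k ≈ 1.531, so ΔY = k × (c·ΔTR) = (−$465.52 billion) / 0.5748 ≈ −$809.9 billion.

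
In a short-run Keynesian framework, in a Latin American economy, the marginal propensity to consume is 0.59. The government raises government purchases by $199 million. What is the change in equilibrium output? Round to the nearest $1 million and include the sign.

Government-spending multiplier = 1/(1 − MPC) = 1/(1 − 0.59) = 1/0.41 ≈ 2.439.
ΔY = k × ΔG = (+$199 million) / 0.41 ≈ +$485 million.

+$485 million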